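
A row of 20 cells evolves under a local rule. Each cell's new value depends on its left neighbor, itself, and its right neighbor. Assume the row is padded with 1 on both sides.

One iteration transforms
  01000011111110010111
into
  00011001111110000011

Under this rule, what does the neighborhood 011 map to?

0

At position 6 the neighborhood is 011; the next row has 0 there.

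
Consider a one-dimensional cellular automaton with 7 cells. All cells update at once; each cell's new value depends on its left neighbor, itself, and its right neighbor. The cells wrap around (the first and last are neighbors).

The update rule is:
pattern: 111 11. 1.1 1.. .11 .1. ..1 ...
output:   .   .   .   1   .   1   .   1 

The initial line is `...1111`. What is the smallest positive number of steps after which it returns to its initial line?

14

step 1: 11.....
step 2: ..1111.
step 3: 1.....1
step 4: .1111..
step 5: .....11
step 6: 1111...
step 7: ....11.
step 8: 111...1
step 9: ...11..
step 10: 11...11
step 11: ..11...
step 12: 1...111
step 13: .11....
step 14: ...1111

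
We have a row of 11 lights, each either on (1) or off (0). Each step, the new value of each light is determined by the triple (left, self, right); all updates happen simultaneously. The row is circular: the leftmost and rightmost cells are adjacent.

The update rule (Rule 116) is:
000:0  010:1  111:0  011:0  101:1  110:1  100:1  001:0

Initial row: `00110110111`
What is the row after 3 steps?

10011011001
11001101100
01100110110

01100110110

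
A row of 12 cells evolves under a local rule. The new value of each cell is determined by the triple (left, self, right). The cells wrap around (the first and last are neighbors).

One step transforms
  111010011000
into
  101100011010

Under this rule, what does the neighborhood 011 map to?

1

At position 0 the neighborhood is 011; the next row has 1 there.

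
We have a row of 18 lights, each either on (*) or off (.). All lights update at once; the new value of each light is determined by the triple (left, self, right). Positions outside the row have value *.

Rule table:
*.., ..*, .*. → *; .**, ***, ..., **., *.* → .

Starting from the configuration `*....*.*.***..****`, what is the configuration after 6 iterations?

...*....***.....*.

.*..**.*....**....
.***...**..*..*..*
....*.*..********.
*..**.***.........
.**......*.......*
...*....***.....*.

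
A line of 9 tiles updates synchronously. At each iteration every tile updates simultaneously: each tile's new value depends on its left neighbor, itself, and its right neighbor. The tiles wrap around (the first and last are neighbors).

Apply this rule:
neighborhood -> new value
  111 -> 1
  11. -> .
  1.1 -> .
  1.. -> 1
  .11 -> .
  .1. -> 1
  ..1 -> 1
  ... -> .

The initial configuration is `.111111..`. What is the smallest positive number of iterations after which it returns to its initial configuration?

iteration 1: 1.1111.1.
iteration 2: 1..11..1.
iteration 3: 111..111.
iteration 4: .1.11.1..
iteration 5: 11....11.
iteration 6: ..1..1...
iteration 7: .111111..

7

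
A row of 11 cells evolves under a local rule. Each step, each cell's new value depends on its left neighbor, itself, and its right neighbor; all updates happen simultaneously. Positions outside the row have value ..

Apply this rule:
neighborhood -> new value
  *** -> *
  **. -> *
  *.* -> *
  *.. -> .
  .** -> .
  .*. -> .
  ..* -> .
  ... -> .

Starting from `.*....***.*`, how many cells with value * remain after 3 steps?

1

.......***.
........**.
.........*.
count of *: 1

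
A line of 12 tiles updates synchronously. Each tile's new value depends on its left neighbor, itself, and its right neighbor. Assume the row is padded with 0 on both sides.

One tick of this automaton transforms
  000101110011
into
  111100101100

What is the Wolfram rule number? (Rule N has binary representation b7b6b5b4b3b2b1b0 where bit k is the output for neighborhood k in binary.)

position 6: 111 → 1  (bit 7 = 1)
position 7: 110 → 0  (bit 6 = 0)
position 4: 101 → 0  (bit 5 = 0)
position 8: 100 → 1  (bit 4 = 1)
position 5: 011 → 0  (bit 3 = 0)
position 3: 010 → 1  (bit 2 = 1)
position 2: 001 → 1  (bit 1 = 1)
position 0: 000 → 1  (bit 0 = 1)
bits b7..b0 = 10010111 = 151

151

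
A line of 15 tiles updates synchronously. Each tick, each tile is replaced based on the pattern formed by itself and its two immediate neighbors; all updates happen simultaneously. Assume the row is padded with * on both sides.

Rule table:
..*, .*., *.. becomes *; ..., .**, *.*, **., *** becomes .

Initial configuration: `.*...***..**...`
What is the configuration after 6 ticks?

*....*.........

.**.*...**..*.*
....**.*..***..
*..*...***...**
.****.*...*.*..
......**.**.***
*....*.........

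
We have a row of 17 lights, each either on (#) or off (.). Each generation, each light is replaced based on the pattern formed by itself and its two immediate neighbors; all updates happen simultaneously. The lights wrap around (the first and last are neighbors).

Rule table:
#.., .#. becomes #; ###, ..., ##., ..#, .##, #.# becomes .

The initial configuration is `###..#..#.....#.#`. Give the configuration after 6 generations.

.##....#......#..

...#.##.##....#..
...#......#...##.
...##.....##....#
#....#......#...#
.#...##.....##...
.##....#......#..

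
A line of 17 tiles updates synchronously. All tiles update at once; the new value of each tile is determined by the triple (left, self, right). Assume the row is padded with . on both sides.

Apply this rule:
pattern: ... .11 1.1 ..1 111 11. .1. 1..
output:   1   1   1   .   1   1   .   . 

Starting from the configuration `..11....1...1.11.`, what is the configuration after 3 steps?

.1111111..11.111.

1.11.11...1..111.
.111111.1....111.
.1111111..11.111.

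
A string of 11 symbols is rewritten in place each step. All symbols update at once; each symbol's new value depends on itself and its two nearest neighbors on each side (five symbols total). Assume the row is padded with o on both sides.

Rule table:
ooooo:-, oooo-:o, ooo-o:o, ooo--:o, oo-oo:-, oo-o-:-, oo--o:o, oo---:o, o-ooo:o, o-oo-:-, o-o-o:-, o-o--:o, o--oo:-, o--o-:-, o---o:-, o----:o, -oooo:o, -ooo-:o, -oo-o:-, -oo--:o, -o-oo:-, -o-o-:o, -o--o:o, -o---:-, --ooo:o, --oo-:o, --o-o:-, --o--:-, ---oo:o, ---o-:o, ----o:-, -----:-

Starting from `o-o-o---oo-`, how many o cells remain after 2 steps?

8

o--oo--oo--
oo-ooo-ooo-
count of o: 8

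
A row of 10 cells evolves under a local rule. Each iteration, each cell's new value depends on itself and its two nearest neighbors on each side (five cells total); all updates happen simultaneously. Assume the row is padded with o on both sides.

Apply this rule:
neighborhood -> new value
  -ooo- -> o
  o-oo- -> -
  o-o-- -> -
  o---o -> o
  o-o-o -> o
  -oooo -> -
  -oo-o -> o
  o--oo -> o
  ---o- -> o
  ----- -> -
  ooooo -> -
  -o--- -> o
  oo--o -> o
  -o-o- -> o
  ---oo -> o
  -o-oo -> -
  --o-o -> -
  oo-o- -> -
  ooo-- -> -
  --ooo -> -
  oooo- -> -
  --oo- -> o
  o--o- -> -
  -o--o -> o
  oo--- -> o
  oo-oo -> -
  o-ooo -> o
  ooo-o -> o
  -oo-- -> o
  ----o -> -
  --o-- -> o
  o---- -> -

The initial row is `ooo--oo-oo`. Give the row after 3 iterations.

---ooo-oo-

iteration 1: ---oooo-o-
iteration 2: ooo---o-o-
iteration 3: ---ooo-oo-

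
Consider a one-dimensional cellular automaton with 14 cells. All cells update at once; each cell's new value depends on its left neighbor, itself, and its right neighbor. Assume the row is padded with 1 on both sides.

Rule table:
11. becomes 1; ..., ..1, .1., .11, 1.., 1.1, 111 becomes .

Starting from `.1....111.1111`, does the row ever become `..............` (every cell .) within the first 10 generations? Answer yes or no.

generation 1: ........1.....
generation 2: ..............
all cells are . at generation 2

yes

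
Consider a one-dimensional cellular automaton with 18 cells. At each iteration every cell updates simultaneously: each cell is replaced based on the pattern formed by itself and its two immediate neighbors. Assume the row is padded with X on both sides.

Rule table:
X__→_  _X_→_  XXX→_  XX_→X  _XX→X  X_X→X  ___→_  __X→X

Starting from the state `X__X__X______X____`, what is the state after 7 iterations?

X_X__X______X____X
XX__X______X____XX
_X_X______X____XX_
X_X______X____XXXX
XX______X____XX___
_X_____X____XXX__X
X_____X____XX_X_XX

X_____X____XX_X_XX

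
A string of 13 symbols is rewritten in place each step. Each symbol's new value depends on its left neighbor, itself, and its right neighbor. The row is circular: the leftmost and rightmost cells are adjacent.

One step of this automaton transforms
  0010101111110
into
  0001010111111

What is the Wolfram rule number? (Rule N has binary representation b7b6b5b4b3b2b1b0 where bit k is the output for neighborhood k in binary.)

position 7: 111 → 1  (bit 7 = 1)
position 11: 110 → 1  (bit 6 = 1)
position 3: 101 → 1  (bit 5 = 1)
position 12: 100 → 1  (bit 4 = 1)
position 6: 011 → 0  (bit 3 = 0)
position 2: 010 → 0  (bit 2 = 0)
position 1: 001 → 0  (bit 1 = 0)
position 0: 000 → 0  (bit 0 = 0)
bits b7..b0 = 11110000 = 240

240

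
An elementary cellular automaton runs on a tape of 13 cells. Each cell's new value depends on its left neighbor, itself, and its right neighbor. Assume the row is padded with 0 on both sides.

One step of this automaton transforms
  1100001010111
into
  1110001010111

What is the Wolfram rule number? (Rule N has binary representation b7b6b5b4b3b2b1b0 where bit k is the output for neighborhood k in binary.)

220

position 11: 111 → 1  (bit 7 = 1)
position 1: 110 → 1  (bit 6 = 1)
position 7: 101 → 0  (bit 5 = 0)
position 2: 100 → 1  (bit 4 = 1)
position 0: 011 → 1  (bit 3 = 1)
position 6: 010 → 1  (bit 2 = 1)
position 5: 001 → 0  (bit 1 = 0)
position 3: 000 → 0  (bit 0 = 0)
bits b7..b0 = 11011100 = 220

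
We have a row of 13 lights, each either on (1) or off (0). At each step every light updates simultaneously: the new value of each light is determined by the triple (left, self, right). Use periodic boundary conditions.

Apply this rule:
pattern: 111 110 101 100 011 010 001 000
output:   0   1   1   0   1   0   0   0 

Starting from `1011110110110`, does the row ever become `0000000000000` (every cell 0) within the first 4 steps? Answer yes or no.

yes

step 1: 0110011111111
step 2: 1110010000001
step 3: 0010000000001
step 4: 0000000000000
all cells are 0 at step 4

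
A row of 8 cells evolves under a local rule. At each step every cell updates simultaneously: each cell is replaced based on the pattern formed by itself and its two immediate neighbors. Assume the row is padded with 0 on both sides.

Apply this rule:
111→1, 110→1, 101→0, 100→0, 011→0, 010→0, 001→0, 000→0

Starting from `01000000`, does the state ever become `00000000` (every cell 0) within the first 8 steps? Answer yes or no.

yes

00000000
all cells are 0 at step 1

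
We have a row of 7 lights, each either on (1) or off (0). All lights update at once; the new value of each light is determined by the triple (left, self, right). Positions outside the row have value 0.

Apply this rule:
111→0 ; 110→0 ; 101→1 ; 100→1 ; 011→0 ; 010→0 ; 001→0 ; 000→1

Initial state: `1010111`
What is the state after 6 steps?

0101000
0010111
1001000
0100111
0010000
1001111

1001111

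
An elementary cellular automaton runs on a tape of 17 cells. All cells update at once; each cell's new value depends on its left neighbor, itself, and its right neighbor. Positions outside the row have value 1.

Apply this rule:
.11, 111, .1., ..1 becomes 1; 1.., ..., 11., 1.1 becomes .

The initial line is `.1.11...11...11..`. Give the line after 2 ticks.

.1.1..11...11..11

tick 1: .1.1...11...11..1
tick 2: .1.1..11...11..11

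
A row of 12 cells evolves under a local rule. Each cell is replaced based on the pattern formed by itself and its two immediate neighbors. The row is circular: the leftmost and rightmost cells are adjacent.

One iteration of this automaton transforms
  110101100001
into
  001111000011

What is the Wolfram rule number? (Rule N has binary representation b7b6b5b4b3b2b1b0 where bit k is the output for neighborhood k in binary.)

position 0: 111 → 0  (bit 7 = 0)
position 1: 110 → 0  (bit 6 = 0)
position 2: 101 → 1  (bit 5 = 1)
position 7: 100 → 0  (bit 4 = 0)
position 5: 011 → 1  (bit 3 = 1)
position 3: 010 → 1  (bit 2 = 1)
position 10: 001 → 1  (bit 1 = 1)
position 8: 000 → 0  (bit 0 = 0)
bits b7..b0 = 00101110 = 46

46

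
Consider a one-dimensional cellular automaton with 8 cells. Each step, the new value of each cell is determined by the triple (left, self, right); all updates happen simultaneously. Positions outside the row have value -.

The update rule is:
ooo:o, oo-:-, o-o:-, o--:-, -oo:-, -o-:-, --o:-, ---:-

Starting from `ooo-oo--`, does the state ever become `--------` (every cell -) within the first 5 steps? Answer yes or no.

yes

step 1: -o------
step 2: --------
all cells are - at step 2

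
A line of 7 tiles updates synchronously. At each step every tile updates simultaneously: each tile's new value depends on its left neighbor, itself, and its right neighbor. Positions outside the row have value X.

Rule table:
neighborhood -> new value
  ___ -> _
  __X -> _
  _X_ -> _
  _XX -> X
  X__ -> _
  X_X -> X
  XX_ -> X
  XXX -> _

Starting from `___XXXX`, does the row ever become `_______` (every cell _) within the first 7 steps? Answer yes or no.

yes

___X___
_______
all cells are _ at step 2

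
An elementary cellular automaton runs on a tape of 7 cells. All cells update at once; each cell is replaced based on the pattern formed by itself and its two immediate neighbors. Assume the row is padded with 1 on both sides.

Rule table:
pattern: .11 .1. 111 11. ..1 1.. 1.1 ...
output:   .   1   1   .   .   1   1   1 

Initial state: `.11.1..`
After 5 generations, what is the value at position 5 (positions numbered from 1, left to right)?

1..111.
.1..1.1
111.11.
11.1..1
1.111..
position 5 holds 1

1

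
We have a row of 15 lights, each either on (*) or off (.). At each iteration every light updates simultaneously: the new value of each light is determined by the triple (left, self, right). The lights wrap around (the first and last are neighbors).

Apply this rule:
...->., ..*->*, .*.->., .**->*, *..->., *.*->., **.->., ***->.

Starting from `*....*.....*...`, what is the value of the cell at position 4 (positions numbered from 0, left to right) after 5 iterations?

.

....*.....*...*
...*.....*...*.
..*.....*...*..
.*.....*...*...
*.....*...*....
position 4 holds .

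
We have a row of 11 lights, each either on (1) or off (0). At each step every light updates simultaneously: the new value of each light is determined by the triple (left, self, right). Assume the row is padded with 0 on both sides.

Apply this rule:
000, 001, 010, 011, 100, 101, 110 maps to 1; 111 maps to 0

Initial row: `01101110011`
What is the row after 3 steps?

11111011111

11111011111
10001110001
11111011111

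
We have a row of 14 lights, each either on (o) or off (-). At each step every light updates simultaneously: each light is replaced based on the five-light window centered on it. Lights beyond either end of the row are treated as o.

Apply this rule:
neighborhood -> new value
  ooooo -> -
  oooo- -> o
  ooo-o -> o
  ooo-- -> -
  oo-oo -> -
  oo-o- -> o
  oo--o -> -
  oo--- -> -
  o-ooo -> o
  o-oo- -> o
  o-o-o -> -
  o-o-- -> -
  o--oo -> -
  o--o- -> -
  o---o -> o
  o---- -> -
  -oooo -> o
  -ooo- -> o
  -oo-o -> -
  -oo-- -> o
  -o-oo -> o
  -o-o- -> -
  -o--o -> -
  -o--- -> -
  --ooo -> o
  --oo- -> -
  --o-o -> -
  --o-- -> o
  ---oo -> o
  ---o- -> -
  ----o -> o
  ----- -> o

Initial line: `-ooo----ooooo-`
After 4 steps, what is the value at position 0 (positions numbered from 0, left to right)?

step 1: -oo---oooo-oo-
step 2: -oo-oooooo-o--
step 3: -o--oo--ooo---
step 4: o----o--oo--oo
position 0 holds o

o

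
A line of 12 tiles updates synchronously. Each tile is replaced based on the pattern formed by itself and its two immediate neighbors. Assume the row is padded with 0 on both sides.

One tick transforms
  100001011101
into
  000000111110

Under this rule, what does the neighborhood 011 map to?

At position 7 the neighborhood is 011; the next row has 1 there.

1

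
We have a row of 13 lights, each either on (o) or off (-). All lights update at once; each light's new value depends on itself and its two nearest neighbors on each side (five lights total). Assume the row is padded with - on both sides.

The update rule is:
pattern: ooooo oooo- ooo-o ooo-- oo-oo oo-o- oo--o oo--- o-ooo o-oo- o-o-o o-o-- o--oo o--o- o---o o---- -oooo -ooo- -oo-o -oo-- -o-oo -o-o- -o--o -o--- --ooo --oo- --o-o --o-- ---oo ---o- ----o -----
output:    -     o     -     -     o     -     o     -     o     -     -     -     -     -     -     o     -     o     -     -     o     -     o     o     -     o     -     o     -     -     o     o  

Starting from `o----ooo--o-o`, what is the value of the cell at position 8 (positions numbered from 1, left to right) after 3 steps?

o

oooo--o-o----
--o-o----oooo
o----ooo---o-
position 8 holds o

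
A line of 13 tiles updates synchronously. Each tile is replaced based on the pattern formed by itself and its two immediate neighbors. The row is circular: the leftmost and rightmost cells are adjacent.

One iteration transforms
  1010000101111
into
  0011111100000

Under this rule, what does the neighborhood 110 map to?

At position 0 the neighborhood is 110; the next row has 0 there.

0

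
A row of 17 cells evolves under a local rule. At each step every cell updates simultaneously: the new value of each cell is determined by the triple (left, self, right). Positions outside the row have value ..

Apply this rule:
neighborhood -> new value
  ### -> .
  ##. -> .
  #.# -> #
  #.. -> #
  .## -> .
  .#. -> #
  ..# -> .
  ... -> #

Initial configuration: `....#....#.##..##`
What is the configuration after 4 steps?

..#....#..#..####

###.####.##..#...
...#....#..#.####
##.####.##.##....
..#....#..#..####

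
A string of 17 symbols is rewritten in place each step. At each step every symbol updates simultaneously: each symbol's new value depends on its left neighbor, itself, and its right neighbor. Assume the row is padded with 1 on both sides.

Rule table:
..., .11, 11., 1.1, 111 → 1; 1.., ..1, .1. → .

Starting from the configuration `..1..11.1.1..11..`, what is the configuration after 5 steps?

1111111111.1111..

step 1: .....111.1...11..
step 2: .111.1111..1.11..
step 3: 111111111...111..
step 4: 111111111.1.111..
step 5: 1111111111.1111..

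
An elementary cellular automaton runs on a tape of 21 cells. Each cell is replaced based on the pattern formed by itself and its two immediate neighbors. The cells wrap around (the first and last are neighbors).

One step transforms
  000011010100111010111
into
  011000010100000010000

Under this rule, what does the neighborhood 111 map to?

At position 13 the neighborhood is 111; the next row has 0 there.

0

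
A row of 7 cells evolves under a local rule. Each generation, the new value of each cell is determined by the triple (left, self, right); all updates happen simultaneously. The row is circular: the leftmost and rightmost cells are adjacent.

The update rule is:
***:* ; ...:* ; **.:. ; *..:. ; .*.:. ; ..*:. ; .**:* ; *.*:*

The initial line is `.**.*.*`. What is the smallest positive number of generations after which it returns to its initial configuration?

generation 1: **.*.*.
generation 2: *.*.*.*
generation 3: .*.*.**
generation 4: *.*.**.
generation 5: .*.**.*
generation 6: *.**.*.
generation 7: .**.*.*

7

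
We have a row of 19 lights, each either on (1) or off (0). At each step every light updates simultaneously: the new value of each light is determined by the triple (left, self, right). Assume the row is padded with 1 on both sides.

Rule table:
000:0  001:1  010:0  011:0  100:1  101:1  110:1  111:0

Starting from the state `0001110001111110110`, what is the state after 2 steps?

1010011010000011011
1101101101000101100

1101101101000101100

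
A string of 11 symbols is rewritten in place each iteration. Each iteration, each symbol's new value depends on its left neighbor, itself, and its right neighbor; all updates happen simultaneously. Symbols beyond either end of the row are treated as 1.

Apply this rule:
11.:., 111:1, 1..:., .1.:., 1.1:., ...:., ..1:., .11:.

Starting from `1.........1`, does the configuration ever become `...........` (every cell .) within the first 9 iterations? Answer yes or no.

iteration 1: ...........
all cells are . at iteration 1

yes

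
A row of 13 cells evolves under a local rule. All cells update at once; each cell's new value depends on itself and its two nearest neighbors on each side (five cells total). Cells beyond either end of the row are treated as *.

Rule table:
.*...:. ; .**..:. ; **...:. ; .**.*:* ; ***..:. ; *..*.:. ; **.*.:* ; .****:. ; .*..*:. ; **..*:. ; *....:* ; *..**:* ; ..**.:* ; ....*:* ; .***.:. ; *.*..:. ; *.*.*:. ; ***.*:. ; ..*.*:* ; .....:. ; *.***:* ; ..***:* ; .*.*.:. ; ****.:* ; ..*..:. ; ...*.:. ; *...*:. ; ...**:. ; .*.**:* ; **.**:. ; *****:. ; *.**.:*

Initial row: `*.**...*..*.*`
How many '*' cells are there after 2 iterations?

3

..*.......***
....*...*.*..
count of *: 3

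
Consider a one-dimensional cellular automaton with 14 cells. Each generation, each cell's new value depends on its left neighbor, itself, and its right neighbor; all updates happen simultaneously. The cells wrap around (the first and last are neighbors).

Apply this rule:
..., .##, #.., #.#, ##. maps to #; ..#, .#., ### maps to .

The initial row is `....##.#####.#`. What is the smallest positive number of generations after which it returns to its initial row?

7

###.####...##.
#.###..###.###
###.##.#.###..
#.#####.##.##.
.##...########
#####.#......#
....##.#####.#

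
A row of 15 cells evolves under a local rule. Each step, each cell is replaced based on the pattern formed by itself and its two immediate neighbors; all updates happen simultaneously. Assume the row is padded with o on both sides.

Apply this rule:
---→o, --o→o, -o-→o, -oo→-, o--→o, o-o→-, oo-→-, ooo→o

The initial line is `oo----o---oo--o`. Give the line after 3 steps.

ooo-oooo----ooo

o-oooooooo--oo-
---oooooo-oo---
ooo-oooo----ooo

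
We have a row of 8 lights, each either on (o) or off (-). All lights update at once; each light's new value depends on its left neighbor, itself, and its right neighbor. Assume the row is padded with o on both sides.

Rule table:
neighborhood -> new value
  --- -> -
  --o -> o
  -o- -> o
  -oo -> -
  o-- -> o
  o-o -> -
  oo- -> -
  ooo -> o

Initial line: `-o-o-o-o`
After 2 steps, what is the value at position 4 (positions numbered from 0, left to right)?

-

-o-o-o--
-o-o-ooo
position 4 holds -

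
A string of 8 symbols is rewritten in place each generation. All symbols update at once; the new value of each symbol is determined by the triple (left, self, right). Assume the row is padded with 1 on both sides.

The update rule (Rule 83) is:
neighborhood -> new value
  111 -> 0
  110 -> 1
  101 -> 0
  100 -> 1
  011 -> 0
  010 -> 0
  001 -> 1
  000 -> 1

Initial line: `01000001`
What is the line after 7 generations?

11110000

00111110
11000010
01111100
00000111
11111000
00001111
11110000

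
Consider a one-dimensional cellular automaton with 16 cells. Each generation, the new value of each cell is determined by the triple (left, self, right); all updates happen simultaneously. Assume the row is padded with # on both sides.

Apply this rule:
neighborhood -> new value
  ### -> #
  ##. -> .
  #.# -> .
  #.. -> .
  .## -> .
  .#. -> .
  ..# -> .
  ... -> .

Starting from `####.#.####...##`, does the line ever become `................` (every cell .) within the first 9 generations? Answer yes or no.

yes

###.....##.....#
##..............
#...............
................
all cells are . at generation 4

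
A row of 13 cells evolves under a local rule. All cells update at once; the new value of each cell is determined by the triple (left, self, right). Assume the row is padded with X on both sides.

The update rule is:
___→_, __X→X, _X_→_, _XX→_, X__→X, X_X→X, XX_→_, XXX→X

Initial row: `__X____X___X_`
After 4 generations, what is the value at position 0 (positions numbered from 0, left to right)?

XX_X__X_X_X_X
X_X_XX_X_X_X_
_X_X__X_X_X_X
X_X_XX_X_X_X_
position 0 holds X

X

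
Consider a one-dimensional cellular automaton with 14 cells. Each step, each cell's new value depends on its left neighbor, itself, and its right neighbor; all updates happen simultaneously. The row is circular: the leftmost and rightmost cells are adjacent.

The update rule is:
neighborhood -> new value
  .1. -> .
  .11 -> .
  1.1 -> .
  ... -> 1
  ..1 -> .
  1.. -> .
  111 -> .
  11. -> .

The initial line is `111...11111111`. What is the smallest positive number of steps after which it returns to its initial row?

....1.........
111...11111111

2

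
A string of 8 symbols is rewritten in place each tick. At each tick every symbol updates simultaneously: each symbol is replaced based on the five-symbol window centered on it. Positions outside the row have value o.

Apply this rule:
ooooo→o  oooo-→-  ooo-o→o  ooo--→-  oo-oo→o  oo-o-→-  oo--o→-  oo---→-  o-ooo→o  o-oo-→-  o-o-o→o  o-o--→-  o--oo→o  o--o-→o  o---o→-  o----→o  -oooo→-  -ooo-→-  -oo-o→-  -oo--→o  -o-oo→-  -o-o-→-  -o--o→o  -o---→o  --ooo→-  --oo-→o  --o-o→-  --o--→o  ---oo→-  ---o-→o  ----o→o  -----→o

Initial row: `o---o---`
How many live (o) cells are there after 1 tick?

---ooo--
count of o: 3

3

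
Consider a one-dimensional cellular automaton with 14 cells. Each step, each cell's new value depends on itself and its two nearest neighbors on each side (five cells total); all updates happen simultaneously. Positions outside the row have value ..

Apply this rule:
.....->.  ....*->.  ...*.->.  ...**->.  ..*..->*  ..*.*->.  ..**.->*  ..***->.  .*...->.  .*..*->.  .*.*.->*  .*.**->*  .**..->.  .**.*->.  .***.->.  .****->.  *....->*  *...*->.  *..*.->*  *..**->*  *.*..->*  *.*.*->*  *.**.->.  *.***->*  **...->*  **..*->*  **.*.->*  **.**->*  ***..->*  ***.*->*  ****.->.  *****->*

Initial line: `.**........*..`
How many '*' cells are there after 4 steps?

.*.**......*.*
..*..**.....**
..*.**.**...*.
...*..*..*..*.
count of *: 4

4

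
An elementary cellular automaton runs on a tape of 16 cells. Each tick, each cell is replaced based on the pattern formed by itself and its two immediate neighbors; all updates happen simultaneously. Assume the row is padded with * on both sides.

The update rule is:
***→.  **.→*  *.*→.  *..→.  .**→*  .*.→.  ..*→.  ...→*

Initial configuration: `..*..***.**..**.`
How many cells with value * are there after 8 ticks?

7

.....*.*.**..**.
.***.....**..**.
.*.*.***.**..**.
.....*.*.**..**.  (repeats tick 1; period 3)
tick 8: .***.....**..**.
count of *: 7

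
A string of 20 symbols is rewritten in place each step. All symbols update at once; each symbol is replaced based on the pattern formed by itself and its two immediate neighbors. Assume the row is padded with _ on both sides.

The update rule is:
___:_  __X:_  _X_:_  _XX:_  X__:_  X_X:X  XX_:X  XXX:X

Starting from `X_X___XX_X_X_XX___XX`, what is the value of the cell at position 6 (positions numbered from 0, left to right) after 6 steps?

_

_X_____XX_X_X_X____X
________XX_X_X______
_________XX_X_______
__________XX________
___________X________
____________________
position 6 holds _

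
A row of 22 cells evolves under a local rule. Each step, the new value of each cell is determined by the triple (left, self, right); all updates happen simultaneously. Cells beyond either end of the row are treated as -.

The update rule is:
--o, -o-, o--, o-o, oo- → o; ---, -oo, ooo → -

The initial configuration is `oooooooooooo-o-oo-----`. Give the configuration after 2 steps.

-----------oooo-oo----
----------o---oo-oo---

----------o---oo-oo---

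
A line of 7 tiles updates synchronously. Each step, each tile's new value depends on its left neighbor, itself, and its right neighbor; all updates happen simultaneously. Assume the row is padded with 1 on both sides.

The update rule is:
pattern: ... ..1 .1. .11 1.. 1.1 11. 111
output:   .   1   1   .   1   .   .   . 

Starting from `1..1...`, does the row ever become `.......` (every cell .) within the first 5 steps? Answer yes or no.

yes

.1111.1
.......
all cells are . at step 2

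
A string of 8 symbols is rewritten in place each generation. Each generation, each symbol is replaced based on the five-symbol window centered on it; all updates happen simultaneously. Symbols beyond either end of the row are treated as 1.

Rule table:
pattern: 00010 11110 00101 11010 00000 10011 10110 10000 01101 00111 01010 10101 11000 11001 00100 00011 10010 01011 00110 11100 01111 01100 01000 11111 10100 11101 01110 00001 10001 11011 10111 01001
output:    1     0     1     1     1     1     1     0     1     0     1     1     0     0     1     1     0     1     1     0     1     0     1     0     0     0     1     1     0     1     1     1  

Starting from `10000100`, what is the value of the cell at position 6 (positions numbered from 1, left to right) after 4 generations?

1

00011111
00101000
00110101
01111111
position 6 holds 1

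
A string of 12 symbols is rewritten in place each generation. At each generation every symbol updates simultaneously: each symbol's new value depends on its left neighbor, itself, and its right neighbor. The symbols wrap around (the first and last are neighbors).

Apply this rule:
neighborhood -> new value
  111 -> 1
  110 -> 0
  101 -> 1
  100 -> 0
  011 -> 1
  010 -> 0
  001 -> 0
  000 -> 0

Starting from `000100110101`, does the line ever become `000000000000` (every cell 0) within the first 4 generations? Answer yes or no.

000000101010
000000010100
000000001000
000000000000
all cells are 0 at generation 4

yes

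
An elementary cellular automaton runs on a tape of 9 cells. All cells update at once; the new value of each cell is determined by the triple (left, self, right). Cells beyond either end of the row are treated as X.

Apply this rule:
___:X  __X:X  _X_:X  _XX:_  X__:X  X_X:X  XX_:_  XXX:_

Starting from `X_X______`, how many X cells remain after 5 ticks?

_XXXXXXXX
X________
_XXXXXXXX  (repeats tick 1; period 2)
tick 5: _XXXXXXXX
count of X: 8

8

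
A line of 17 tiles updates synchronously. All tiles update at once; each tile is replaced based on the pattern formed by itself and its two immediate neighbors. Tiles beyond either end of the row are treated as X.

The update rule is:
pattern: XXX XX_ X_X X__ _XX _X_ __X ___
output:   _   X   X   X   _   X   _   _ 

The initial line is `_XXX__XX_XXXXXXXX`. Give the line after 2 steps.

XX__XX__XX_______

X__XX__XX________
XX__XX__XX_______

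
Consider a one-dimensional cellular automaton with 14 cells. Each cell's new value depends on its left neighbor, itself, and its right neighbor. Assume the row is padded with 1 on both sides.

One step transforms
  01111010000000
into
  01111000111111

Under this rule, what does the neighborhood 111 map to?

At position 2 the neighborhood is 111; the next row has 1 there.

1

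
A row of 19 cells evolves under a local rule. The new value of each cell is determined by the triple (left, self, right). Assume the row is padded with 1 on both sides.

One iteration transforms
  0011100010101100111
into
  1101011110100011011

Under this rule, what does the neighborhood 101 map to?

0

At position 9 the neighborhood is 101; the next row has 0 there.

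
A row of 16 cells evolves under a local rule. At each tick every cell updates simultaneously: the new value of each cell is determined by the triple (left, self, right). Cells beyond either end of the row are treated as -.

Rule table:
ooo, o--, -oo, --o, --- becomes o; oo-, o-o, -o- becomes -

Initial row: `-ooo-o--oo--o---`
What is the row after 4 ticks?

-ooooo--o--oo---

ooo---ooo-oo-ooo
oo-ooooo--o--oo-
o--oooo-oo-ooo-o
-ooooo--o--oo---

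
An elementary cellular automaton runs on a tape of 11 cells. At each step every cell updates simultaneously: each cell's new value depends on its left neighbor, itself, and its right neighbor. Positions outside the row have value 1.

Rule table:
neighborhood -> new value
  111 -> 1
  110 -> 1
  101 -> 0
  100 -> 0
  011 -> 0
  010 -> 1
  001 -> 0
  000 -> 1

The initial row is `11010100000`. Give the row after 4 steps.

11010101010

11010101110
11010100110
11010100010
11010101010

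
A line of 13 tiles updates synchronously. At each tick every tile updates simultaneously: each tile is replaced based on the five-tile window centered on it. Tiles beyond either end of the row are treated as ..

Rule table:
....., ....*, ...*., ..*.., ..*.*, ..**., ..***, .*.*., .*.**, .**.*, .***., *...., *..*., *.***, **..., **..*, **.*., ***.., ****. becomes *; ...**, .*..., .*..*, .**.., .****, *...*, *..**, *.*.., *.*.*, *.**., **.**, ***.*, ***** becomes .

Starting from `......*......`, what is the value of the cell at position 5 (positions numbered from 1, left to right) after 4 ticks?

*

*******.*****
*....*..*..**
*.****.**..*.
***.*....***.
position 5 holds *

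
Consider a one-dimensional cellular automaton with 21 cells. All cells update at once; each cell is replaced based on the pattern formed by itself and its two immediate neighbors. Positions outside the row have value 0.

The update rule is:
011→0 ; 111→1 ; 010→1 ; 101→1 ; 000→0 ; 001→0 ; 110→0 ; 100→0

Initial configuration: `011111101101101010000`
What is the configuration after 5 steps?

001111010010011110000
000110110010001100000
000001000010000000000
000001000010000000000  (fixed point — unchanged through step 5)

000001000010000000000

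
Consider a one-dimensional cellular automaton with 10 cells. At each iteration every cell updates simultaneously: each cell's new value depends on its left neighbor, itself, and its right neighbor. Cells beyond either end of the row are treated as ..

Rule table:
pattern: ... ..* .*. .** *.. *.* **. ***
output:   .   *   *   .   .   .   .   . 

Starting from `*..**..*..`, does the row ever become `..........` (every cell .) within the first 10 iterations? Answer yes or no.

no

*.*...**..
*.*..*....
*.*.**....
*.*.......
*.*.......  (fixed point — unchanged through iteration 10)
iteration 10 is *.*......., still not uniform .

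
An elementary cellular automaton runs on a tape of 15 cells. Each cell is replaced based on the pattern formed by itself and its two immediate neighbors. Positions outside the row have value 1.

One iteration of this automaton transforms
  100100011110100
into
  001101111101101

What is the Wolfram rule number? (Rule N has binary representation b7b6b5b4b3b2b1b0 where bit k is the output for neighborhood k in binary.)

position 8: 111 → 1  (bit 7 = 1)
position 0: 110 → 0  (bit 6 = 0)
position 11: 101 → 1  (bit 5 = 1)
position 1: 100 → 0  (bit 4 = 0)
position 7: 011 → 1  (bit 3 = 1)
position 3: 010 → 1  (bit 2 = 1)
position 2: 001 → 1  (bit 1 = 1)
position 5: 000 → 1  (bit 0 = 1)
bits b7..b0 = 10101111 = 175

175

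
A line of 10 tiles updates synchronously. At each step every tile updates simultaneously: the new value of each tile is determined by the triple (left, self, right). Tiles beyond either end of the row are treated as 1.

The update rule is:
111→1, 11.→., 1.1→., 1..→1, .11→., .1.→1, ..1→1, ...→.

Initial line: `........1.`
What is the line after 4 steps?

...11.1...

step 1: 1......11.
step 2: .1....1...
step 3: .11..111.1
step 4: ...11.1...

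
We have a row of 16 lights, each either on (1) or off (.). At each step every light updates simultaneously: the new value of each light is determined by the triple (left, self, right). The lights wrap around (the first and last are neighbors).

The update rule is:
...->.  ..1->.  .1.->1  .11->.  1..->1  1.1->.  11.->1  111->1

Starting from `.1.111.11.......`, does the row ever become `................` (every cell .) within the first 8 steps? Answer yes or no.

.1..11..11......
.11..11..11.....
..11..11..11....
...11..11..11...
....11..11..11..
.....11..11..11.
......11..11..11
1......11..11..1
step 8 is 1......11..11..1, still not uniform .

no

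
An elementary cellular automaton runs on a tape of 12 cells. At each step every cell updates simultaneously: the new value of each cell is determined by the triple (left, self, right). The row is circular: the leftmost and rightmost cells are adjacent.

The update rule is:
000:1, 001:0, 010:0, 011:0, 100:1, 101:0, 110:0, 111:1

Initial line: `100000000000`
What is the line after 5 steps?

011111111110
001111111101
100111111000
010011110110
001001100001

001001100001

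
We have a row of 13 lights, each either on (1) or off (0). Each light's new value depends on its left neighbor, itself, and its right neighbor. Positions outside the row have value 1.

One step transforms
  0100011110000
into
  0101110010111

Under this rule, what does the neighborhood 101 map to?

At position 0 the neighborhood is 101; the next row has 0 there.

0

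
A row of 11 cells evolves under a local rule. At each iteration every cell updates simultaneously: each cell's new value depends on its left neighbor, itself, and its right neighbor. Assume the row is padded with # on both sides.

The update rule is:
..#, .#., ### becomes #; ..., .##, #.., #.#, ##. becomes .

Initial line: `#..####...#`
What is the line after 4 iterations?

......##..#

..#.##...#.
.##.....##.
.......#...
......##..#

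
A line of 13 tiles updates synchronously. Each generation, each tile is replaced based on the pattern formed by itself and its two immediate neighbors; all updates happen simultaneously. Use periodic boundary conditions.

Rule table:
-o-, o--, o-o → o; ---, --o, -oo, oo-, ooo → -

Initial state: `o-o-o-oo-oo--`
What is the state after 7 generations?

oooooo--o--o-
------o-oo-oo
o-----oo--o--
oo------o-oo-
--o-----oo--o
o-oo------o-o
-o--o-----oo-

-o--o-----oo-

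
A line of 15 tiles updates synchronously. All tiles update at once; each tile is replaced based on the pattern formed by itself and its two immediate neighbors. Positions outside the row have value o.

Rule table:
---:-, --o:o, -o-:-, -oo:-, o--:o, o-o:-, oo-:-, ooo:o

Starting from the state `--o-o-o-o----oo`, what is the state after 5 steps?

---------oo-o-o

oo-------o--o-o
o-o-----o-oo---
---o---o----o-o
o-o-o-o-o--o---
---------oo-o-o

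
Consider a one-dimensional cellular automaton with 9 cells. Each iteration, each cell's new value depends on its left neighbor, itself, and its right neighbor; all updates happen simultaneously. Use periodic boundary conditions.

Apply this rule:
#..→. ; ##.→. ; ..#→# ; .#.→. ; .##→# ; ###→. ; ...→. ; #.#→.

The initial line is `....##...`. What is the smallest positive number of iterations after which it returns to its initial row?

9

iteration 1: ...##....
iteration 2: ..##.....
iteration 3: .##......
iteration 4: ##.......
iteration 5: #.......#
iteration 6: .......##
iteration 7: ......##.
iteration 8: .....##..
iteration 9: ....##...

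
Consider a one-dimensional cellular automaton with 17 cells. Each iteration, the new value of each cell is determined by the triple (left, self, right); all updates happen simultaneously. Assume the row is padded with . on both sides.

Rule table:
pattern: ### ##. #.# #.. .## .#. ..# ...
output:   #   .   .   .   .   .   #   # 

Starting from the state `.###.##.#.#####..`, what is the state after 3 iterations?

#.#........###..#
....#######.#..#.
####.#####....#..

####.#####....#..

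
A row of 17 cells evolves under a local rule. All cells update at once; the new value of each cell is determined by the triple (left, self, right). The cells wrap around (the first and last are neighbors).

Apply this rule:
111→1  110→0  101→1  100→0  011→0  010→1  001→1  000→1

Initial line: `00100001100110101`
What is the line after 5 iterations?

11100101110110110

01101110001001111
10010100111010110
10111101010111001
01011011111010010
11100101110110110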